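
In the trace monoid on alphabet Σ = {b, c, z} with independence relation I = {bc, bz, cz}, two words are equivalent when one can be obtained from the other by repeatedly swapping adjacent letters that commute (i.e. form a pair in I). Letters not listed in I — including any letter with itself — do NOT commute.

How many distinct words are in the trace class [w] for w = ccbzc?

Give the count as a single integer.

20

piece 0:c — minimal
piece 1:c rests on {0:c}
piece 2:b — minimal
piece 3:z — minimal
piece 4:c rests on {1:c}
minimal pieces: {0:c, 2:b, 3:z}
ways to finish when only these pieces remain (= sum over removing one remaining piece with nothing left below it):
  1 left: {2}→1  {3}→1  {4}→1
  2 left: {1,4}→1  {2,3}→2  {2,4}→2  {3,4}→2
  3 left: {0,1,4}→1  {1,2,4}→3  {1,3,4}→3  {2,3,4}→6
  placing 0:c first → 12 extensions
  placing 2:b first → 4 extensions
  placing 3:z first → 4 extensions
total linear extensions = 20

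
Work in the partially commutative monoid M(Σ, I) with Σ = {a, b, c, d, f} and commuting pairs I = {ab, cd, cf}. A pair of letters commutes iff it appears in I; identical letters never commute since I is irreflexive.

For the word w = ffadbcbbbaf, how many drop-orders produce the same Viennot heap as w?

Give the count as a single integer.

4

0(f) covers ∅
1(f) covers 0:f
2(a) covers 1:f
3(d) covers 2:a
4(b) covers 3:d
5(c) covers 4:b
6(b) covers 5:c
7(b) covers 6:b
8(b) covers 7:b
9(a) covers 5:c
10(f) covers 8:b, 9:a
floor of heap: 0:f
completions by unplaced set U, small U first (add the entries for U minus each lowest piece of U):
  |U|=1: {10}:1
  |U|=2: {8,10}:1  {9,10}:1
  |U|=3: {7,8,10}:1  {8,9,10}:2
  |U|=4: {6,7,8,10}:1  {7,8,9,10}:3
  |U|=5: {6,7,8,9,10}:4
  |U|=6: {5,6,7,8,9,10}:4
  |U|=7: {4,5,6,7,8,9,10}:4
  |U|=8: {3,4,5,6,7,8,9,10}:4
  |U|=9: {2,3,4,5,6,7,8,9,10}:4
  start at 0(f): 4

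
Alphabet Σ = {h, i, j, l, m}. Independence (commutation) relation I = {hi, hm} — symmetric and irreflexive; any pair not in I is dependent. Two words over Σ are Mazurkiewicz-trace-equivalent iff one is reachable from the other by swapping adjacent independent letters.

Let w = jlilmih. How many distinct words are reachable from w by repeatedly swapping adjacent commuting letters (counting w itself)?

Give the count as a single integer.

#0=j has no predecessor
#1=l depends on [0:j]
#2=i depends on [1:l]
#3=l depends on [2:i]
#4=m depends on [3:l]
#5=i depends on [4:m]
#6=h depends on [3:l]
sources: [0:j]
N(rest) = Σ N(rest − s) over sources s of rest; N(one piece) = 1:
  size 1 → [5]=1  [6]=1
  size 2 → [4,5]=1  [5,6]=2
  size 3 → [4,5,6]=3
  size 4 → [3,4,5,6]=3
  size 5 → [2,3,4,5,6]=3
  first=0(j) contributes 3

3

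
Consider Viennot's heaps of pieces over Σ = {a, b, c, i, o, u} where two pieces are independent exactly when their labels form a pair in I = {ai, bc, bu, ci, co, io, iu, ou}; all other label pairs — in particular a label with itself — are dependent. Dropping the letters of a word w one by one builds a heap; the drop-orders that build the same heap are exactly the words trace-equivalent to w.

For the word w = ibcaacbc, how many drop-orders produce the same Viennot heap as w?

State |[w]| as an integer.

9

#0=i has no predecessor
#1=b depends on [0:i]
#2=c has no predecessor
#3=a depends on [1:b, 2:c]
#4=a depends on [3:a]
#5=c depends on [4:a]
#6=b depends on [4:a]
#7=c depends on [5:c]
sources: [0:i, 2:c]
N(rest) = Σ N(rest − s) over sources s of rest; N(one piece) = 1:
  size 1 → [6]=1  [7]=1
  size 2 → [5,7]=1  [6,7]=2
  size 3 → [5,6,7]=3
  size 4 → [4,5,6,7]=3
  size 5 → [3,4,5,6,7]=3
  size 6 → [1,3,4,5,6,7]=3  [2,3,4,5,6,7]=3
  first=0(i) contributes 6
  first=2(c) contributes 3
|[w]| = 9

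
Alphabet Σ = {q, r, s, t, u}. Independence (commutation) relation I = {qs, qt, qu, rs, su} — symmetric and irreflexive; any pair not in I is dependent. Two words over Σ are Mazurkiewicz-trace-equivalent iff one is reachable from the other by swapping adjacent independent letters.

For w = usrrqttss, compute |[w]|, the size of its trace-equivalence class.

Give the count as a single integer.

#0=u has no predecessor
#1=s has no predecessor
#2=r depends on [0:u]
#3=r depends on [2:r]
#4=q depends on [3:r]
#5=t depends on [1:s, 3:r]
#6=t depends on [5:t]
#7=s depends on [6:t]
#8=s depends on [7:s]
sources: [0:u, 1:s]
N(rest) = Σ N(rest − s) over sources s of rest; N(one piece) = 1:
  size 1 → [4]=1  [8]=1
  size 2 → [4,8]=2  [7,8]=1
  size 3 → [4,7,8]=3  [6,7,8]=1
  size 4 → [4,6,7,8]=4  [5,6,7,8]=1
  size 5 → [1,5,6,7,8]=1  [4,5,6,7,8]=5
  size 6 → [1,4,5,6,7,8]=6  [3,4,5,6,7,8]=5
  size 7 → [1,3,4,5,6,7,8]=11  [2,3,4,5,6,7,8]=5
  first=0(u) contributes 16
  first=1(s) contributes 5
|[w]| = 21

21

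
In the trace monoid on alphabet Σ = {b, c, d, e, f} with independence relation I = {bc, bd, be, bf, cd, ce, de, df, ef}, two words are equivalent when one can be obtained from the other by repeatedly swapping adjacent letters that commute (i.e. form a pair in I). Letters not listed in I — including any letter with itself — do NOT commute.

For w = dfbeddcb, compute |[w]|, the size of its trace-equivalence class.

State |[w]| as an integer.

0(d) covers ∅
1(f) covers ∅
2(b) covers ∅
3(e) covers ∅
4(d) covers 0:d
5(d) covers 4:d
6(c) covers 1:f
7(b) covers 2:b
floor of heap: 0:d, 1:f, 2:b, 3:e
completions by unplaced set U, small U first (add the entries for U minus each lowest piece of U):
  |U|=1: {3}:1  {5}:1  {6}:1  {7}:1
  |U|=2: {1,6}:1  {2,7}:1  {3,5}:2  {3,6}:2  {3,7}:2  {4,5}:1  {5,6}:2  {5,7}:2  {6,7}:2
  |U|=3: {0,4,5}:1  {1,3,6}:3  {1,5,6}:3  {1,6,7}:3  {2,3,7}:3  {2,5,7}:3  {2,6,7}:3  {3,4,5}:3  {3,5,6}:6  {3,5,7}:6  {3,6,7}:6  {4,5,6}:3  {4,5,7}:3  {5,6,7}:6
  |U|=4: {0,3,4,5}:4  {0,4,5,6}:4  {0,4,5,7}:4  {1,2,6,7}:6  {1,3,5,6}:12  {1,3,6,7}:12  {1,4,5,6}:6  {1,5,6,7}:12  {2,3,5,7}:12  {2,3,6,7}:12  {2,4,5,7}:6  {2,5,6,7}:12  {3,4,5,6}:12  {3,4,5,7}:12  {3,5,6,7}:24  {4,5,6,7}:12
  |U|=5: {0,1,4,5,6}:10  {0,2,4,5,7}:10  {0,3,4,5,6}:20  {0,3,4,5,7}:20  {0,4,5,6,7}:20  {1,2,3,6,7}:30  {1,2,5,6,7}:30  {1,3,4,5,6}:30  {1,3,5,6,7}:60  {1,4,5,6,7}:30  {2,3,4,5,7}:30  {2,3,5,6,7}:60  {2,4,5,6,7}:30  {3,4,5,6,7}:60
  |U|=6: {0,1,3,4,5,6}:60  {0,1,4,5,6,7}:60  {0,2,3,4,5,7}:60  {0,2,4,5,6,7}:60  {0,3,4,5,6,7}:120  {1,2,3,5,6,7}:180  {1,2,4,5,6,7}:90  {1,3,4,5,6,7}:180  {2,3,4,5,6,7}:180
  start at 0(d): 630
  start at 1(f): 420
  start at 2(b): 420
  start at 3(e): 210
sum over floor = 1680

1680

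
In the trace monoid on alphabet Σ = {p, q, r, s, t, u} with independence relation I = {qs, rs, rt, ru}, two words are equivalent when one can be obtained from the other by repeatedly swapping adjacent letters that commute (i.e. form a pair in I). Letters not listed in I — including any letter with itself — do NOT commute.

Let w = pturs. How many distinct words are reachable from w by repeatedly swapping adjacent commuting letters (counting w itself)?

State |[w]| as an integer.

4

#0=p has no predecessor
#1=t depends on [0:p]
#2=u depends on [1:t]
#3=r depends on [0:p]
#4=s depends on [2:u]
sources: [0:p]
N(rest) = Σ N(rest − s) over sources s of rest; N(one piece) = 1:
  size 1 → [3]=1  [4]=1
  size 2 → [2,4]=1  [3,4]=2
  size 3 → [1,2,4]=1  [2,3,4]=3
  first=0(p) contributes 4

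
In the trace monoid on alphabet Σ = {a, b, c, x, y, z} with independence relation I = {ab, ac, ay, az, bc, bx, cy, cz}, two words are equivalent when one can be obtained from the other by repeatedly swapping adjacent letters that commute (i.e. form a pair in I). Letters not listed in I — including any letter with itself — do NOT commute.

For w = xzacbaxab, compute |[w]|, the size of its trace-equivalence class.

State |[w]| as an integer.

drop 0:x onto floor
drop 1:z onto {0:x}
drop 2:a onto {0:x}
drop 3:c onto {0:x}
drop 4:b onto {1:z}
drop 5:a onto {2:a}
drop 6:x onto {1:z, 3:c, 5:a}
drop 7:a onto {6:x}
drop 8:b onto {4:b}
ground layer = {0:x}
drop-orders for the pieces not yet dropped (sum over which currently-grounded one goes next):
  1 to go: {7} 1  {8} 1
  2 to go: {4,8} 1  {6,7} 1  {7,8} 2
  3 to go: {3,6,7} 1  {4,7,8} 3  {5,6,7} 1  {6,7,8} 3
  4 to go: {2,5,6,7} 1  {3,5,6,7} 2  {3,6,7,8} 4  {4,6,7,8} 6  {5,6,7,8} 4
  5 to go: {1,4,6,7,8} 6  {2,3,5,6,7} 3  {2,5,6,7,8} 5  {3,4,6,7,8} 10  {3,5,6,7,8} 10  {4,5,6,7,8} 10
  6 to go: {1,3,4,6,7,8} 16  {1,4,5,6,7,8} 16  {2,3,5,6,7,8} 18  {2,4,5,6,7,8} 15  {3,4,5,6,7,8} 30
  7 to go: {1,2,4,5,6,7,8} 31  {1,3,4,5,6,7,8} 62  {2,3,4,5,6,7,8} 63
  if 0:x drops first: 156 orders

156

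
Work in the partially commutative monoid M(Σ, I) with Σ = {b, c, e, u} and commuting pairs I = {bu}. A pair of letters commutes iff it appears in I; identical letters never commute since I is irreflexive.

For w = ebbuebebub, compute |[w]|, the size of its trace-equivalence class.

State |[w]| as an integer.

#0=e has no predecessor
#1=b depends on [0:e]
#2=b depends on [1:b]
#3=u depends on [0:e]
#4=e depends on [2:b, 3:u]
#5=b depends on [4:e]
#6=e depends on [5:b]
#7=b depends on [6:e]
#8=u depends on [6:e]
#9=b depends on [7:b]
sources: [0:e]
N(rest) = Σ N(rest − s) over sources s of rest; N(one piece) = 1:
  size 1 → [8]=1  [9]=1
  size 2 → [7,9]=1  [8,9]=2
  size 3 → [7,8,9]=3
  size 4 → [6,7,8,9]=3
  size 5 → [5,6,7,8,9]=3
  size 6 → [4,5,6,7,8,9]=3
  size 7 → [2,4,5,6,7,8,9]=3  [3,4,5,6,7,8,9]=3
  size 8 → [1,2,4,5,6,7,8,9]=3  [2,3,4,5,6,7,8,9]=6
  first=0(e) contributes 9

9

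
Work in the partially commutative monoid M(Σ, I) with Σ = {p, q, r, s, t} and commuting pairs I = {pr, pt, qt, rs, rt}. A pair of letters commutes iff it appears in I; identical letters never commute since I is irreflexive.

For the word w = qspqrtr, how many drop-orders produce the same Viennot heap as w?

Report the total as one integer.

#0=q has no predecessor
#1=s depends on [0:q]
#2=p depends on [1:s]
#3=q depends on [2:p]
#4=r depends on [3:q]
#5=t depends on [1:s]
#6=r depends on [4:r]
sources: [0:q]
N(rest) = Σ N(rest − s) over sources s of rest; N(one piece) = 1:
  size 1 → [5]=1  [6]=1
  size 2 → [4,6]=1  [5,6]=2
  size 3 → [3,4,6]=1  [4,5,6]=3
  size 4 → [2,3,4,6]=1  [3,4,5,6]=4
  size 5 → [2,3,4,5,6]=5
  first=0(q) contributes 5

5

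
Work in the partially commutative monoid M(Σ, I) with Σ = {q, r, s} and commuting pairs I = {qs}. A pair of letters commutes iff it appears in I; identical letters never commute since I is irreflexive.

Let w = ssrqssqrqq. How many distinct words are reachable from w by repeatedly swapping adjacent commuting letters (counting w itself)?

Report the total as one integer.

#0=s has no predecessor
#1=s depends on [0:s]
#2=r depends on [1:s]
#3=q depends on [2:r]
#4=s depends on [2:r]
#5=s depends on [4:s]
#6=q depends on [3:q]
#7=r depends on [5:s, 6:q]
#8=q depends on [7:r]
#9=q depends on [8:q]
sources: [0:s]
N(rest) = Σ N(rest − s) over sources s of rest; N(one piece) = 1:
  size 1 → [9]=1
  size 2 → [8,9]=1
  size 3 → [7,8,9]=1
  size 4 → [5,7,8,9]=1  [6,7,8,9]=1
  size 5 → [3,6,7,8,9]=1  [4,5,7,8,9]=1  [5,6,7,8,9]=2
  size 6 → [3,5,6,7,8,9]=3  [4,5,6,7,8,9]=3
  size 7 → [3,4,5,6,7,8,9]=6
  size 8 → [2,3,4,5,6,7,8,9]=6
  first=0(s) contributes 6

6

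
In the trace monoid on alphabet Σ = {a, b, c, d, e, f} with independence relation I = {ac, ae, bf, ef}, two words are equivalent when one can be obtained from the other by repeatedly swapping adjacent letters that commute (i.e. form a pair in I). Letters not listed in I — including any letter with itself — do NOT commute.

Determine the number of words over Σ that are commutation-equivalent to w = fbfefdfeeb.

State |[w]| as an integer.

0(f) covers ∅
1(b) covers ∅
2(f) covers 0:f
3(e) covers 1:b
4(f) covers 2:f
5(d) covers 3:e, 4:f
6(f) covers 5:d
7(e) covers 5:d
8(e) covers 7:e
9(b) covers 8:e
floor of heap: 0:f, 1:b
completions by unplaced set U, small U first (add the entries for U minus each lowest piece of U):
  |U|=1: {6}:1  {9}:1
  |U|=2: {6,9}:2  {8,9}:1
  |U|=3: {6,8,9}:3  {7,8,9}:1
  |U|=4: {6,7,8,9}:4
  |U|=5: {5,6,7,8,9}:4
  |U|=6: {3,5,6,7,8,9}:4  {4,5,6,7,8,9}:4
  |U|=7: {1,3,5,6,7,8,9}:4  {2,4,5,6,7,8,9}:4  {3,4,5,6,7,8,9}:8
  |U|=8: {0,2,4,5,6,7,8,9}:4  {1,3,4,5,6,7,8,9}:12  {2,3,4,5,6,7,8,9}:12
  start at 0(f): 24
  start at 1(b): 16
sum over floor = 40

40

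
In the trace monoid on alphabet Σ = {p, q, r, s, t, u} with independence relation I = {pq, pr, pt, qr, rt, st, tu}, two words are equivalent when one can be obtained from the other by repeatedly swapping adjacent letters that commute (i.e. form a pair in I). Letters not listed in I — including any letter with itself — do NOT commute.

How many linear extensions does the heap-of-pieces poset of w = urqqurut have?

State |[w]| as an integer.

drop 0:u onto floor
drop 1:r onto {0:u}
drop 2:q onto {0:u}
drop 3:q onto {2:q}
drop 4:u onto {1:r, 3:q}
drop 5:r onto {4:u}
drop 6:u onto {5:r}
drop 7:t onto {3:q}
ground layer = {0:u}
drop-orders for the pieces not yet dropped (sum over which currently-grounded one goes next):
  1 to go: {6} 1  {7} 1
  2 to go: {5,6} 1  {6,7} 2
  3 to go: {4,5,6} 1  {5,6,7} 3
  4 to go: {1,4,5,6} 1  {4,5,6,7} 4
  5 to go: {1,4,5,6,7} 5  {3,4,5,6,7} 4
  6 to go: {1,3,4,5,6,7} 9  {2,3,4,5,6,7} 4
  if 0:u drops first: 13 orders

13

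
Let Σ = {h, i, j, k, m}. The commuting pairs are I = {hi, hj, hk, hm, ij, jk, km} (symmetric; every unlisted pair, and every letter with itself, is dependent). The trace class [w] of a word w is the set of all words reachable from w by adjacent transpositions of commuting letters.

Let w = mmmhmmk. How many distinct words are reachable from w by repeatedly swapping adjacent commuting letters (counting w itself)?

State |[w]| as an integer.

42

0(m) covers ∅
1(m) covers 0:m
2(m) covers 1:m
3(h) covers ∅
4(m) covers 2:m
5(m) covers 4:m
6(k) covers ∅
floor of heap: 0:m, 3:h, 6:k
completions by unplaced set U, small U first (add the entries for U minus each lowest piece of U):
  |U|=1: {3}:1  {5}:1  {6}:1
  |U|=2: {3,5}:2  {3,6}:2  {4,5}:1  {5,6}:2
  |U|=3: {2,4,5}:1  {3,4,5}:3  {3,5,6}:6  {4,5,6}:3
  |U|=4: {1,2,4,5}:1  {2,3,4,5}:4  {2,4,5,6}:4  {3,4,5,6}:12
  |U|=5: {0,1,2,4,5}:1  {1,2,3,4,5}:5  {1,2,4,5,6}:5  {2,3,4,5,6}:20
  start at 0(m): 30
  start at 3(h): 6
  start at 6(k): 6
sum over floor = 42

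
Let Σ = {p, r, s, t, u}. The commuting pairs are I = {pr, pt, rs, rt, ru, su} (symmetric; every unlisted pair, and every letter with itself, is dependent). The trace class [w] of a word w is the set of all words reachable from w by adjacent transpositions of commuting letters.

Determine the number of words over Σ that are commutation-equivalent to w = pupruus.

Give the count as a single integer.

piece 0:p — minimal
piece 1:u rests on {0:p}
piece 2:p rests on {1:u}
piece 3:r — minimal
piece 4:u rests on {2:p}
piece 5:u rests on {4:u}
piece 6:s rests on {2:p}
minimal pieces: {0:p, 3:r}
ways to finish when only these pieces remain (= sum over removing one remaining piece with nothing left below it):
  1 left: {3}→1  {5}→1  {6}→1
  2 left: {3,5}→2  {3,6}→2  {4,5}→1  {5,6}→2
  3 left: {3,4,5}→3  {3,5,6}→6  {4,5,6}→3
  4 left: {2,4,5,6}→3  {3,4,5,6}→12
  5 left: {1,2,4,5,6}→3  {2,3,4,5,6}→15
  placing 0:p first → 18 extensions
  placing 3:r first → 3 extensions
total linear extensions = 21

21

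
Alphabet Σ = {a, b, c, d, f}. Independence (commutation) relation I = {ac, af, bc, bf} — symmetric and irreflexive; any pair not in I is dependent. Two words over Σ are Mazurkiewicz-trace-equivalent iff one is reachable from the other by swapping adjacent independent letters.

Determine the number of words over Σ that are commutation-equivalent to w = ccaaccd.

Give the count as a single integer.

piece 0:c — minimal
piece 1:c rests on {0:c}
piece 2:a — minimal
piece 3:a rests on {2:a}
piece 4:c rests on {1:c}
piece 5:c rests on {4:c}
piece 6:d rests on {3:a, 5:c}
minimal pieces: {0:c, 2:a}
ways to finish when only these pieces remain (= sum over removing one remaining piece with nothing left below it):
  1 left: {6}→1
  2 left: {3,6}→1  {5,6}→1
  3 left: {2,3,6}→1  {3,5,6}→2  {4,5,6}→1
  4 left: {1,4,5,6}→1  {2,3,5,6}→3  {3,4,5,6}→3
  5 left: {0,1,4,5,6}→1  {1,3,4,5,6}→4  {2,3,4,5,6}→6
  placing 0:c first → 10 extensions
  placing 2:a first → 5 extensions
total linear extensions = 15

15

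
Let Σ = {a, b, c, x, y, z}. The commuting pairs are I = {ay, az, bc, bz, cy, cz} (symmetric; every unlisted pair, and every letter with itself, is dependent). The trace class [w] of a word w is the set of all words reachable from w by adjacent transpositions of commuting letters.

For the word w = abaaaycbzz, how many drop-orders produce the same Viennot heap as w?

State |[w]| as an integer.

0(a) covers ∅
1(b) covers 0:a
2(a) covers 1:b
3(a) covers 2:a
4(a) covers 3:a
5(y) covers 1:b
6(c) covers 4:a
7(b) covers 4:a, 5:y
8(z) covers 5:y
9(z) covers 8:z
floor of heap: 0:a
completions by unplaced set U, small U first (add the entries for U minus each lowest piece of U):
  |U|=1: {6}:1  {7}:1  {9}:1
  |U|=2: {6,7}:2  {6,9}:2  {7,9}:2  {8,9}:1
  |U|=3: {4,6,7}:2  {6,7,9}:6  {6,8,9}:3  {7,8,9}:3
  |U|=4: {3,4,6,7}:2  {4,6,7,9}:8  {5,7,8,9}:3  {6,7,8,9}:12
  |U|=5: {2,3,4,6,7}:2  {3,4,6,7,9}:10  {4,6,7,8,9}:20  {5,6,7,8,9}:15
  |U|=6: {2,3,4,6,7,9}:12  {3,4,6,7,8,9}:30  {4,5,6,7,8,9}:35
  |U|=7: {2,3,4,6,7,8,9}:42  {3,4,5,6,7,8,9}:65
  |U|=8: {2,3,4,5,6,7,8,9}:107
  start at 0(a): 107

107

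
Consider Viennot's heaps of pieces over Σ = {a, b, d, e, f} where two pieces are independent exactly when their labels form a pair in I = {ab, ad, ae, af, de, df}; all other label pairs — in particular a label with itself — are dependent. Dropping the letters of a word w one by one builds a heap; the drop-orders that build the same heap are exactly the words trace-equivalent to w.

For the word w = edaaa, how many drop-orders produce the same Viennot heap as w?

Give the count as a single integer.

drop 0:e onto floor
drop 1:d onto floor
drop 2:a onto floor
drop 3:a onto {2:a}
drop 4:a onto {3:a}
ground layer = {0:e, 1:d, 2:a}
drop-orders for the pieces not yet dropped (sum over which currently-grounded one goes next):
  1 to go: {0} 1  {1} 1  {4} 1
  2 to go: {0,1} 2  {0,4} 2  {1,4} 2  {3,4} 1
  3 to go: {0,1,4} 6  {0,3,4} 3  {1,3,4} 3  {2,3,4} 1
  if 0:e drops first: 4 orders
  if 1:d drops first: 4 orders
  if 2:a drops first: 12 orders
heap linearizations: 20

20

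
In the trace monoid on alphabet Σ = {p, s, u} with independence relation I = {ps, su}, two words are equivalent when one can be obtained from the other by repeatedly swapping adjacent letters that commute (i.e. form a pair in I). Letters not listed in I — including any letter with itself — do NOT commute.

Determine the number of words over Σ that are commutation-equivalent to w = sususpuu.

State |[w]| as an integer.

56

piece 0:s — minimal
piece 1:u — minimal
piece 2:s rests on {0:s}
piece 3:u rests on {1:u}
piece 4:s rests on {2:s}
piece 5:p rests on {3:u}
piece 6:u rests on {5:p}
piece 7:u rests on {6:u}
minimal pieces: {0:s, 1:u}
ways to finish when only these pieces remain (= sum over removing one remaining piece with nothing left below it):
  1 left: {4}→1  {7}→1
  2 left: {2,4}→1  {4,7}→2  {6,7}→1
  3 left: {0,2,4}→1  {2,4,7}→3  {4,6,7}→3  {5,6,7}→1
  4 left: {0,2,4,7}→4  {2,4,6,7}→6  {3,5,6,7}→1  {4,5,6,7}→4
  5 left: {0,2,4,6,7}→10  {1,3,5,6,7}→1  {2,4,5,6,7}→10  {3,4,5,6,7}→5
  6 left: {0,2,4,5,6,7}→20  {1,3,4,5,6,7}→6  {2,3,4,5,6,7}→15
  placing 0:s first → 21 extensions
  placing 1:u first → 35 extensions
total linear extensions = 56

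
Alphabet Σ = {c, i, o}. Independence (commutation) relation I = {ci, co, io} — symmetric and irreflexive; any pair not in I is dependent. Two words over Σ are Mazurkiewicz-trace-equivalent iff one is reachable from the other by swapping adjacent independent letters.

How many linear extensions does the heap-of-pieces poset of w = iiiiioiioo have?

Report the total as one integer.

piece 0:i — minimal
piece 1:i rests on {0:i}
piece 2:i rests on {1:i}
piece 3:i rests on {2:i}
piece 4:i rests on {3:i}
piece 5:o — minimal
piece 6:i rests on {4:i}
piece 7:i rests on {6:i}
piece 8:o rests on {5:o}
piece 9:o rests on {8:o}
minimal pieces: {0:i, 5:o}
ways to finish when only these pieces remain (= sum over removing one remaining piece with nothing left below it):
  1 left: {7}→1  {9}→1
  2 left: {6,7}→1  {7,9}→2  {8,9}→1
  3 left: {4,6,7}→1  {5,8,9}→1  {6,7,9}→3  {7,8,9}→3
  4 left: {3,4,6,7}→1  {4,6,7,9}→4  {5,7,8,9}→4  {6,7,8,9}→6
  5 left: {2,3,4,6,7}→1  {3,4,6,7,9}→5  {4,6,7,8,9}→10  {5,6,7,8,9}→10
  6 left: {1,2,3,4,6,7}→1  {2,3,4,6,7,9}→6  {3,4,6,7,8,9}→15  {4,5,6,7,8,9}→20
  7 left: {0,1,2,3,4,6,7}→1  {1,2,3,4,6,7,9}→7  {2,3,4,6,7,8,9}→21  {3,4,5,6,7,8,9}→35
  8 left: {0,1,2,3,4,6,7,9}→8  {1,2,3,4,6,7,8,9}→28  {2,3,4,5,6,7,8,9}→56
  placing 0:i first → 84 extensions
  placing 5:o first → 36 extensions
total linear extensions = 120

120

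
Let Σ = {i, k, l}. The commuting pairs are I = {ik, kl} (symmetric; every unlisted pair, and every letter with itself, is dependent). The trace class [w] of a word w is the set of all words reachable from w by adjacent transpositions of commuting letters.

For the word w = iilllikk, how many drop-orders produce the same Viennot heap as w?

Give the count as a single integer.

28

drop 0:i onto floor
drop 1:i onto {0:i}
drop 2:l onto {1:i}
drop 3:l onto {2:l}
drop 4:l onto {3:l}
drop 5:i onto {4:l}
drop 6:k onto floor
drop 7:k onto {6:k}
ground layer = {0:i, 6:k}
drop-orders for the pieces not yet dropped (sum over which currently-grounded one goes next):
  1 to go: {5} 1  {7} 1
  2 to go: {4,5} 1  {5,7} 2  {6,7} 1
  3 to go: {3,4,5} 1  {4,5,7} 3  {5,6,7} 3
  4 to go: {2,3,4,5} 1  {3,4,5,7} 4  {4,5,6,7} 6
  5 to go: {1,2,3,4,5} 1  {2,3,4,5,7} 5  {3,4,5,6,7} 10
  6 to go: {0,1,2,3,4,5} 1  {1,2,3,4,5,7} 6  {2,3,4,5,6,7} 15
  if 0:i drops first: 21 orders
  if 6:k drops first: 7 orders
heap linearizations: 28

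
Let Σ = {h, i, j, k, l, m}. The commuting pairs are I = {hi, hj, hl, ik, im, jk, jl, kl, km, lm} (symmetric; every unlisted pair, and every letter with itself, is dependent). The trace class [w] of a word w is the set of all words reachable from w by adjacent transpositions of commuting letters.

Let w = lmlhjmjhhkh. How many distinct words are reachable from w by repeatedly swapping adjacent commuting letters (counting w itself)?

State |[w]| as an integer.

550

drop 0:l onto floor
drop 1:m onto floor
drop 2:l onto {0:l}
drop 3:h onto {1:m}
drop 4:j onto {1:m}
drop 5:m onto {3:h, 4:j}
drop 6:j onto {5:m}
drop 7:h onto {5:m}
drop 8:h onto {7:h}
drop 9:k onto {8:h}
drop 10:h onto {9:k}
ground layer = {0:l, 1:m}
drop-orders for the pieces not yet dropped (sum over which currently-grounded one goes next):
  1 to go: {2} 1  {6} 1  {10} 1
  2 to go: {0,2} 1  {2,6} 2  {2,10} 2  {6,10} 2  {9,10} 1
  3 to go: {0,2,6} 3  {0,2,10} 3  {2,6,10} 6  {2,9,10} 3  {6,9,10} 3  {8,9,10} 1
  4 to go: {0,2,6,10} 12  {0,2,9,10} 6  {2,6,9,10} 12  {2,8,9,10} 4  {6,8,9,10} 4  {7,8,9,10} 1
  5 to go: {0,2,6,9,10} 30  {0,2,8,9,10} 10  {2,6,8,9,10} 20  {2,7,8,9,10} 5  {6,7,8,9,10} 5
  6 to go: {0,2,6,8,9,10} 60  {0,2,7,8,9,10} 15  {2,6,7,8,9,10} 30  {5,6,7,8,9,10} 5
  7 to go: {0,2,6,7,8,9,10} 105  {2,5,6,7,8,9,10} 35  {3,5,6,7,8,9,10} 5  {4,5,6,7,8,9,10} 5
  8 to go: {0,2,5,6,7,8,9,10} 140  {2,3,5,6,7,8,9,10} 40  {2,4,5,6,7,8,9,10} 40  {3,4,5,6,7,8,9,10} 10
  9 to go: {0,2,3,5,6,7,8,9,10} 180  {0,2,4,5,6,7,8,9,10} 180  {1,3,4,5,6,7,8,9,10} 10  {2,3,4,5,6,7,8,9,10} 90
  if 0:l drops first: 100 orders
  if 1:m drops first: 450 orders
heap linearizations: 550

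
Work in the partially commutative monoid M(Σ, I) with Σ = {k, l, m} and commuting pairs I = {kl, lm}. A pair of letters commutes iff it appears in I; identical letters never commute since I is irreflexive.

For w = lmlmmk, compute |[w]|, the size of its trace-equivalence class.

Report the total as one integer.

15

#0=l has no predecessor
#1=m has no predecessor
#2=l depends on [0:l]
#3=m depends on [1:m]
#4=m depends on [3:m]
#5=k depends on [4:m]
sources: [0:l, 1:m]
N(rest) = Σ N(rest − s) over sources s of rest; N(one piece) = 1:
  size 1 → [2]=1  [5]=1
  size 2 → [0,2]=1  [2,5]=2  [4,5]=1
  size 3 → [0,2,5]=3  [2,4,5]=3  [3,4,5]=1
  size 4 → [0,2,4,5]=6  [1,3,4,5]=1  [2,3,4,5]=4
  first=0(l) contributes 5
  first=1(m) contributes 10
|[w]| = 15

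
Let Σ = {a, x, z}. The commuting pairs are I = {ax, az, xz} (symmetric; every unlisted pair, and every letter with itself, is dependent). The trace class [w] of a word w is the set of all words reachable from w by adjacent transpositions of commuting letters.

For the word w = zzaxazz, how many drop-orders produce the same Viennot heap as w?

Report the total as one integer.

105

drop 0:z onto floor
drop 1:z onto {0:z}
drop 2:a onto floor
drop 3:x onto floor
drop 4:a onto {2:a}
drop 5:z onto {1:z}
drop 6:z onto {5:z}
ground layer = {0:z, 2:a, 3:x}
drop-orders for the pieces not yet dropped (sum over which currently-grounded one goes next):
  1 to go: {3} 1  {4} 1  {6} 1
  2 to go: {2,4} 1  {3,4} 2  {3,6} 2  {4,6} 2  {5,6} 1
  3 to go: {1,5,6} 1  {2,3,4} 3  {2,4,6} 3  {3,4,6} 6  {3,5,6} 3  {4,5,6} 3
  4 to go: {0,1,5,6} 1  {1,3,5,6} 4  {1,4,5,6} 4  {2,3,4,6} 12  {2,4,5,6} 6  {3,4,5,6} 12
  5 to go: {0,1,3,5,6} 5  {0,1,4,5,6} 5  {1,2,4,5,6} 10  {1,3,4,5,6} 20  {2,3,4,5,6} 30
  if 0:z drops first: 60 orders
  if 2:a drops first: 30 orders
  if 3:x drops first: 15 orders
heap linearizations: 105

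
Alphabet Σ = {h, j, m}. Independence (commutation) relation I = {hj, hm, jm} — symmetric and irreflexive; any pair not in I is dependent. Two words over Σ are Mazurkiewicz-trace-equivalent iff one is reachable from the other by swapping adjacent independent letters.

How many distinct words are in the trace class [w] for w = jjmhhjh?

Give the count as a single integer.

piece 0:j — minimal
piece 1:j rests on {0:j}
piece 2:m — minimal
piece 3:h — minimal
piece 4:h rests on {3:h}
piece 5:j rests on {1:j}
piece 6:h rests on {4:h}
minimal pieces: {0:j, 2:m, 3:h}
ways to finish when only these pieces remain (= sum over removing one remaining piece with nothing left below it):
  1 left: {2}→1  {5}→1  {6}→1
  2 left: {1,5}→1  {2,5}→2  {2,6}→2  {4,6}→1  {5,6}→2
  3 left: {0,1,5}→1  {1,2,5}→3  {1,5,6}→3  {2,4,6}→3  {2,5,6}→6  {3,4,6}→1  {4,5,6}→3
  4 left: {0,1,2,5}→4  {0,1,5,6}→4  {1,2,5,6}→12  {1,4,5,6}→6  {2,3,4,6}→4  {2,4,5,6}→12  {3,4,5,6}→4
  5 left: {0,1,2,5,6}→20  {0,1,4,5,6}→10  {1,2,4,5,6}→30  {1,3,4,5,6}→10  {2,3,4,5,6}→20
  placing 0:j first → 60 extensions
  placing 2:m first → 20 extensions
  placing 3:h first → 60 extensions
total linear extensions = 140

140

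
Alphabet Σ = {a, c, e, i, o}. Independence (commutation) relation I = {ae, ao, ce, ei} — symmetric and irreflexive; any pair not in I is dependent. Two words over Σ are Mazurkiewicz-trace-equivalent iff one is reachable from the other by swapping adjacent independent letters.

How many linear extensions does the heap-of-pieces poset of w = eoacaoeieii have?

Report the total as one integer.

0(e) covers ∅
1(o) covers 0:e
2(a) covers ∅
3(c) covers 1:o, 2:a
4(a) covers 3:c
5(o) covers 3:c
6(e) covers 5:o
7(i) covers 4:a, 5:o
8(e) covers 6:e
9(i) covers 7:i
10(i) covers 9:i
floor of heap: 0:e, 2:a
completions by unplaced set U, small U first (add the entries for U minus each lowest piece of U):
  |U|=1: {8}:1  {10}:1
  |U|=2: {6,8}:1  {8,10}:2  {9,10}:1
  |U|=3: {6,8,10}:3  {7,9,10}:1  {8,9,10}:3
  |U|=4: {4,7,9,10}:1  {6,8,9,10}:6  {7,8,9,10}:4
  |U|=5: {4,7,8,9,10}:5  {6,7,8,9,10}:10
  |U|=6: {4,6,7,8,9,10}:15  {5,6,7,8,9,10}:10
  |U|=7: {4,5,6,7,8,9,10}:25
  |U|=8: {3,4,5,6,7,8,9,10}:25
  |U|=9: {1,3,4,5,6,7,8,9,10}:25  {2,3,4,5,6,7,8,9,10}:25
  start at 0(e): 50
  start at 2(a): 25
sum over floor = 75

75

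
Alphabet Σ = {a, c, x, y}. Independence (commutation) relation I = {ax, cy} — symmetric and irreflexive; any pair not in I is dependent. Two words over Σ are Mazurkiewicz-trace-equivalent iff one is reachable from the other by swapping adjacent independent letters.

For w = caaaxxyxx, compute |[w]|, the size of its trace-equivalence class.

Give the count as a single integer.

piece 0:c — minimal
piece 1:a rests on {0:c}
piece 2:a rests on {1:a}
piece 3:a rests on {2:a}
piece 4:x rests on {0:c}
piece 5:x rests on {4:x}
piece 6:y rests on {3:a, 5:x}
piece 7:x rests on {6:y}
piece 8:x rests on {7:x}
minimal pieces: {0:c}
ways to finish when only these pieces remain (= sum over removing one remaining piece with nothing left below it):
  1 left: {8}→1
  2 left: {7,8}→1
  3 left: {6,7,8}→1
  4 left: {3,6,7,8}→1  {5,6,7,8}→1
  5 left: {2,3,6,7,8}→1  {3,5,6,7,8}→2  {4,5,6,7,8}→1
  6 left: {1,2,3,6,7,8}→1  {2,3,5,6,7,8}→3  {3,4,5,6,7,8}→3
  7 left: {1,2,3,5,6,7,8}→4  {2,3,4,5,6,7,8}→6
  placing 0:c first → 10 extensions

10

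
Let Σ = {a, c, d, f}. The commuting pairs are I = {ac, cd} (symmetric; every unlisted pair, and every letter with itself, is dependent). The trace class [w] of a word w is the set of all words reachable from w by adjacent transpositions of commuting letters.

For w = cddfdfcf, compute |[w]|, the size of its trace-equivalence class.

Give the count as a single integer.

3

#0=c has no predecessor
#1=d has no predecessor
#2=d depends on [1:d]
#3=f depends on [0:c, 2:d]
#4=d depends on [3:f]
#5=f depends on [4:d]
#6=c depends on [5:f]
#7=f depends on [6:c]
sources: [0:c, 1:d]
N(rest) = Σ N(rest − s) over sources s of rest; N(one piece) = 1:
  size 1 → [7]=1
  size 2 → [6,7]=1
  size 3 → [5,6,7]=1
  size 4 → [4,5,6,7]=1
  size 5 → [3,4,5,6,7]=1
  size 6 → [0,3,4,5,6,7]=1  [2,3,4,5,6,7]=1
  first=0(c) contributes 1
  first=1(d) contributes 2
|[w]| = 3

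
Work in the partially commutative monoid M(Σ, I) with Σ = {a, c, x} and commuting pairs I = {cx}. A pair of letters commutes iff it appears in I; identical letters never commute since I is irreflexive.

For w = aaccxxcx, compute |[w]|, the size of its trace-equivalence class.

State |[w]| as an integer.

#0=a has no predecessor
#1=a depends on [0:a]
#2=c depends on [1:a]
#3=c depends on [2:c]
#4=x depends on [1:a]
#5=x depends on [4:x]
#6=c depends on [3:c]
#7=x depends on [5:x]
sources: [0:a]
N(rest) = Σ N(rest − s) over sources s of rest; N(one piece) = 1:
  size 1 → [6]=1  [7]=1
  size 2 → [3,6]=1  [5,7]=1  [6,7]=2
  size 3 → [2,3,6]=1  [3,6,7]=3  [4,5,7]=1  [5,6,7]=3
  size 4 → [2,3,6,7]=4  [3,5,6,7]=6  [4,5,6,7]=4
  size 5 → [2,3,5,6,7]=10  [3,4,5,6,7]=10
  size 6 → [2,3,4,5,6,7]=20
  first=0(a) contributes 20

20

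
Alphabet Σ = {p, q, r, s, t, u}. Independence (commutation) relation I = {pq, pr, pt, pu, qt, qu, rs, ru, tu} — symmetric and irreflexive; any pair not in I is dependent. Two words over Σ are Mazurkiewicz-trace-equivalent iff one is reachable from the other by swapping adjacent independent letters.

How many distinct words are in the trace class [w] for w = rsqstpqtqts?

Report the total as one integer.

0(r) covers ∅
1(s) covers ∅
2(q) covers 0:r, 1:s
3(s) covers 2:q
4(t) covers 3:s
5(p) covers 3:s
6(q) covers 3:s
7(t) covers 4:t
8(q) covers 6:q
9(t) covers 7:t
10(s) covers 5:p, 8:q, 9:t
floor of heap: 0:r, 1:s
completions by unplaced set U, small U first (add the entries for U minus each lowest piece of U):
  |U|=1: {10}:1
  |U|=2: {5,10}:1  {8,10}:1  {9,10}:1
  |U|=3: {5,8,10}:2  {5,9,10}:2  {6,8,10}:1  {7,9,10}:1  {8,9,10}:2
  |U|=4: {4,7,9,10}:1  {5,6,8,10}:3  {5,7,9,10}:3  {5,8,9,10}:6  {6,8,9,10}:3  {7,8,9,10}:3
  |U|=5: {4,5,7,9,10}:4  {4,7,8,9,10}:4  {5,6,8,9,10}:12  {5,7,8,9,10}:12  {6,7,8,9,10}:6
  |U|=6: {4,5,7,8,9,10}:20  {4,6,7,8,9,10}:10  {5,6,7,8,9,10}:30
  |U|=7: {4,5,6,7,8,9,10}:60
  |U|=8: {3,4,5,6,7,8,9,10}:60
  |U|=9: {2,3,4,5,6,7,8,9,10}:60
  start at 0(r): 60
  start at 1(s): 60
sum over floor = 120

120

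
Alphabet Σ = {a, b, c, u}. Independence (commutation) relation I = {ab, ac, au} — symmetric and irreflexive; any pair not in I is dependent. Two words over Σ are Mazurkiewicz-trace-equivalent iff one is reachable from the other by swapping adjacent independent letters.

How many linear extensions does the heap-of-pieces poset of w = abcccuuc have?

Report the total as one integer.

8

piece 0:a — minimal
piece 1:b — minimal
piece 2:c rests on {1:b}
piece 3:c rests on {2:c}
piece 4:c rests on {3:c}
piece 5:u rests on {4:c}
piece 6:u rests on {5:u}
piece 7:c rests on {6:u}
minimal pieces: {0:a, 1:b}
ways to finish when only these pieces remain (= sum over removing one remaining piece with nothing left below it):
  1 left: {0}→1  {7}→1
  2 left: {0,7}→2  {6,7}→1
  3 left: {0,6,7}→3  {5,6,7}→1
  4 left: {0,5,6,7}→4  {4,5,6,7}→1
  5 left: {0,4,5,6,7}→5  {3,4,5,6,7}→1
  6 left: {0,3,4,5,6,7}→6  {2,3,4,5,6,7}→1
  placing 0:a first → 1 extensions
  placing 1:b first → 7 extensions
total linear extensions = 8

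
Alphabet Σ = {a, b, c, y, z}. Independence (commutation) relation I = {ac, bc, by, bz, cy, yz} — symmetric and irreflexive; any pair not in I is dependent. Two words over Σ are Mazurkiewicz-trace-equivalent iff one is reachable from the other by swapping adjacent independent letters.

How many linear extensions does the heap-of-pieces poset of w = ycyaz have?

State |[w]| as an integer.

#0=y has no predecessor
#1=c has no predecessor
#2=y depends on [0:y]
#3=a depends on [2:y]
#4=z depends on [1:c, 3:a]
sources: [0:y, 1:c]
N(rest) = Σ N(rest − s) over sources s of rest; N(one piece) = 1:
  size 1 → [4]=1
  size 2 → [1,4]=1  [3,4]=1
  size 3 → [1,3,4]=2  [2,3,4]=1
  first=0(y) contributes 3
  first=1(c) contributes 1
|[w]| = 4

4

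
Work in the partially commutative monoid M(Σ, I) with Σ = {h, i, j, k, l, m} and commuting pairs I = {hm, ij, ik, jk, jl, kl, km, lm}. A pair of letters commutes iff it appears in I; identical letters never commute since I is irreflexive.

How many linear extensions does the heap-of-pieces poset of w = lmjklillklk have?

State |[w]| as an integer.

#0=l has no predecessor
#1=m has no predecessor
#2=j depends on [1:m]
#3=k has no predecessor
#4=l depends on [0:l]
#5=i depends on [1:m, 4:l]
#6=l depends on [5:i]
#7=l depends on [6:l]
#8=k depends on [3:k]
#9=l depends on [7:l]
#10=k depends on [8:k]
sources: [0:l, 1:m, 3:k]
N(rest) = Σ N(rest − s) over sources s of rest; N(one piece) = 1:
  size 1 → [2]=1  [9]=1  [10]=1
  size 2 → [2,9]=2  [2,10]=2  [7,9]=1  [8,10]=1  [9,10]=2
  size 3 → [2,7,9]=3  [2,8,10]=3  [2,9,10]=6  [3,8,10]=1  [6,7,9]=1  [7,9,10]=3  [8,9,10]=3
  size 4 → [2,3,8,10]=4  [2,6,7,9]=4  [2,7,9,10]=12  [2,8,9,10]=12  [3,8,9,10]=4  [5,6,7,9]=1  [6,7,9,10]=4  [7,8,9,10]=6
  size 5 → [2,3,8,9,10]=20  [2,5,6,7,9]=5  [2,6,7,9,10]=20  [2,7,8,9,10]=30  [3,7,8,9,10]=10  [4,5,6,7,9]=1  [5,6,7,9,10]=5  [6,7,8,9,10]=10
  size 6 → [0,4,5,6,7,9]=1  [1,2,5,6,7,9]=5  [2,3,7,8,9,10]=60  [2,4,5,6,7,9]=6  [2,5,6,7,9,10]=30  [2,6,7,8,9,10]=60  [3,6,7,8,9,10]=20  [4,5,6,7,9,10]=6  [5,6,7,8,9,10]=15
  size 7 → [0,2,4,5,6,7,9]=7  [0,4,5,6,7,9,10]=7  [1,2,4,5,6,7,9]=11  [1,2,5,6,7,9,10]=35  [2,3,6,7,8,9,10]=140  [2,4,5,6,7,9,10]=42  [2,5,6,7,8,9,10]=105  [3,5,6,7,8,9,10]=35  [4,5,6,7,8,9,10]=21
  size 8 → [0,1,2,4,5,6,7,9]=18  [0,2,4,5,6,7,9,10]=56  [0,4,5,6,7,8,9,10]=28  [1,2,4,5,6,7,9,10]=88  [1,2,5,6,7,8,9,10]=140  [2,3,5,6,7,8,9,10]=280  [2,4,5,6,7,8,9,10]=168  [3,4,5,6,7,8,9,10]=56
  size 9 → [0,1,2,4,5,6,7,9,10]=162  [0,2,4,5,6,7,8,9,10]=252  [0,3,4,5,6,7,8,9,10]=84  [1,2,3,5,6,7,8,9,10]=420  [1,2,4,5,6,7,8,9,10]=396  [2,3,4,5,6,7,8,9,10]=504
  first=0(l) contributes 1320
  first=1(m) contributes 840
  first=3(k) contributes 810
|[w]| = 2970

2970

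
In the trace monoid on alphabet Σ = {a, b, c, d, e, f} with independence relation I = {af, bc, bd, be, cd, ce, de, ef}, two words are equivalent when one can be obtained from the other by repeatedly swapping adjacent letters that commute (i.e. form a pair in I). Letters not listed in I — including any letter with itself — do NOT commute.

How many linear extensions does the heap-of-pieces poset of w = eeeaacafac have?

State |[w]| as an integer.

3

0(e) covers ∅
1(e) covers 0:e
2(e) covers 1:e
3(a) covers 2:e
4(a) covers 3:a
5(c) covers 4:a
6(a) covers 5:c
7(f) covers 5:c
8(a) covers 6:a
9(c) covers 7:f, 8:a
floor of heap: 0:e
completions by unplaced set U, small U first (add the entries for U minus each lowest piece of U):
  |U|=1: {9}:1
  |U|=2: {7,9}:1  {8,9}:1
  |U|=3: {6,8,9}:1  {7,8,9}:2
  |U|=4: {6,7,8,9}:3
  |U|=5: {5,6,7,8,9}:3
  |U|=6: {4,5,6,7,8,9}:3
  |U|=7: {3,4,5,6,7,8,9}:3
  |U|=8: {2,3,4,5,6,7,8,9}:3
  start at 0(e): 3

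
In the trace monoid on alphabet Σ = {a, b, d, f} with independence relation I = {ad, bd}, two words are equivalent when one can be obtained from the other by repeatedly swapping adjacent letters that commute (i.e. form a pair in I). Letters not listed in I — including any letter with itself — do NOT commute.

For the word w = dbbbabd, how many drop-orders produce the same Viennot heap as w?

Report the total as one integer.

#0=d has no predecessor
#1=b has no predecessor
#2=b depends on [1:b]
#3=b depends on [2:b]
#4=a depends on [3:b]
#5=b depends on [4:a]
#6=d depends on [0:d]
sources: [0:d, 1:b]
N(rest) = Σ N(rest − s) over sources s of rest; N(one piece) = 1:
  size 1 → [5]=1  [6]=1
  size 2 → [0,6]=1  [4,5]=1  [5,6]=2
  size 3 → [0,5,6]=3  [3,4,5]=1  [4,5,6]=3
  size 4 → [0,4,5,6]=6  [2,3,4,5]=1  [3,4,5,6]=4
  size 5 → [0,3,4,5,6]=10  [1,2,3,4,5]=1  [2,3,4,5,6]=5
  first=0(d) contributes 6
  first=1(b) contributes 15
|[w]| = 21

21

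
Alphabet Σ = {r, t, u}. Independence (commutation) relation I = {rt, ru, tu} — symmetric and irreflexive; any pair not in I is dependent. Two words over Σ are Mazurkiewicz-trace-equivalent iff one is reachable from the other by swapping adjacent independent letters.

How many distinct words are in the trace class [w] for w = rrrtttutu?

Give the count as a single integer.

1260

0(r) covers ∅
1(r) covers 0:r
2(r) covers 1:r
3(t) covers ∅
4(t) covers 3:t
5(t) covers 4:t
6(u) covers ∅
7(t) covers 5:t
8(u) covers 6:u
floor of heap: 0:r, 3:t, 6:u
completions by unplaced set U, small U first (add the entries for U minus each lowest piece of U):
  |U|=1: {2}:1  {7}:1  {8}:1
  |U|=2: {1,2}:1  {2,7}:2  {2,8}:2  {5,7}:1  {6,8}:1  {7,8}:2
  |U|=3: {0,1,2}:1  {1,2,7}:3  {1,2,8}:3  {2,5,7}:3  {2,6,8}:3  {2,7,8}:6  {4,5,7}:1  {5,7,8}:3  {6,7,8}:3
  |U|=4: {0,1,2,7}:4  {0,1,2,8}:4  {1,2,5,7}:6  {1,2,6,8}:6  {1,2,7,8}:12  {2,4,5,7}:4  {2,5,7,8}:12  {2,6,7,8}:12  {3,4,5,7}:1  {4,5,7,8}:4  {5,6,7,8}:6
  |U|=5: {0,1,2,5,7}:10  {0,1,2,6,8}:10  {0,1,2,7,8}:20  {1,2,4,5,7}:10  {1,2,5,7,8}:30  {1,2,6,7,8}:30  {2,3,4,5,7}:5  {2,4,5,7,8}:20  {2,5,6,7,8}:30  {3,4,5,7,8}:5  {4,5,6,7,8}:10
  |U|=6: {0,1,2,4,5,7}:20  {0,1,2,5,7,8}:60  {0,1,2,6,7,8}:60  {1,2,3,4,5,7}:15  {1,2,4,5,7,8}:60  {1,2,5,6,7,8}:90  {2,3,4,5,7,8}:30  {2,4,5,6,7,8}:60  {3,4,5,6,7,8}:15
  |U|=7: {0,1,2,3,4,5,7}:35  {0,1,2,4,5,7,8}:140  {0,1,2,5,6,7,8}:210  {1,2,3,4,5,7,8}:105  {1,2,4,5,6,7,8}:210  {2,3,4,5,6,7,8}:105
  start at 0(r): 420
  start at 3(t): 560
  start at 6(u): 280
sum over floor = 1260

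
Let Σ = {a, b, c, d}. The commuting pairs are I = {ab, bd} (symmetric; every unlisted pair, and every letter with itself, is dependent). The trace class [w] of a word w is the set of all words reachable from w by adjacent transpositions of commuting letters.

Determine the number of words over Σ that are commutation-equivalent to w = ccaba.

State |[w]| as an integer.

3

piece 0:c — minimal
piece 1:c rests on {0:c}
piece 2:a rests on {1:c}
piece 3:b rests on {1:c}
piece 4:a rests on {2:a}
minimal pieces: {0:c}
ways to finish when only these pieces remain (= sum over removing one remaining piece with nothing left below it):
  1 left: {3}→1  {4}→1
  2 left: {2,4}→1  {3,4}→2
  3 left: {2,3,4}→3
  placing 0:c first → 3 extensions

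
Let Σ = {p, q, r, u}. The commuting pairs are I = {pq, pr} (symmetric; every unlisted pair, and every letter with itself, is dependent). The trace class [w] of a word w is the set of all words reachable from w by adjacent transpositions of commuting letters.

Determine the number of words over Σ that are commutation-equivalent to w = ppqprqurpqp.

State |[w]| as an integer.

#0=p has no predecessor
#1=p depends on [0:p]
#2=q has no predecessor
#3=p depends on [1:p]
#4=r depends on [2:q]
#5=q depends on [4:r]
#6=u depends on [3:p, 5:q]
#7=r depends on [6:u]
#8=p depends on [6:u]
#9=q depends on [7:r]
#10=p depends on [8:p]
sources: [0:p, 2:q]
N(rest) = Σ N(rest − s) over sources s of rest; N(one piece) = 1:
  size 1 → [9]=1  [10]=1
  size 2 → [7,9]=1  [8,10]=1  [9,10]=2
  size 3 → [7,9,10]=3  [8,9,10]=3
  size 4 → [7,8,9,10]=6
  size 5 → [6,7,8,9,10]=6
  size 6 → [3,6,7,8,9,10]=6  [5,6,7,8,9,10]=6
  size 7 → [1,3,6,7,8,9,10]=6  [3,5,6,7,8,9,10]=12  [4,5,6,7,8,9,10]=6
  size 8 → [0,1,3,6,7,8,9,10]=6  [1,3,5,6,7,8,9,10]=18  [2,4,5,6,7,8,9,10]=6  [3,4,5,6,7,8,9,10]=18
  size 9 → [0,1,3,5,6,7,8,9,10]=24  [1,3,4,5,6,7,8,9,10]=36  [2,3,4,5,6,7,8,9,10]=24
  first=0(p) contributes 60
  first=2(q) contributes 60
|[w]| = 120

120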